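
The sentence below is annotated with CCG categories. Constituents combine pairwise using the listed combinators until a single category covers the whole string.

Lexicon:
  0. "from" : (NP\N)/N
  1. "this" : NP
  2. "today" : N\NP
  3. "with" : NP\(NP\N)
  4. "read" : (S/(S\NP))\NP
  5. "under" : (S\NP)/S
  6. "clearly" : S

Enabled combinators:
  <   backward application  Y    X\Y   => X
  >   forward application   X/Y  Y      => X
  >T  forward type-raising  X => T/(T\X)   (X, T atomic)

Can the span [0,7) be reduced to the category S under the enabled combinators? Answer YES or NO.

[0,7] S   >
  [0,5] S/(S\NP)   <
    [0,4] NP   <
      [0,3] NP\N   >
        [0,1] "from" : (NP\N)/N
        [1,3] N   <
          [1,2] "this" : NP
          [2,3] "today" : N\NP
      [3,4] "with" : NP\(NP\N)
    [4,5] "read" : (S/(S\NP))\NP
  [5,7] S\NP   >
    [5,6] "under" : (S\NP)/S
    [6,7] "clearly" : S

YES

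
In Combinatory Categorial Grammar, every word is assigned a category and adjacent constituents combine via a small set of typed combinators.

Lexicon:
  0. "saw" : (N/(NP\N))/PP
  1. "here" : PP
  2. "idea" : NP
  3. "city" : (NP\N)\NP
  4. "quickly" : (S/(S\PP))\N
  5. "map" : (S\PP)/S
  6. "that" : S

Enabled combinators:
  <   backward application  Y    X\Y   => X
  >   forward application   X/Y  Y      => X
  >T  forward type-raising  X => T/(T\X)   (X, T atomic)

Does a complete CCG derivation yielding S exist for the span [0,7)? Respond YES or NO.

[0,7] S   >
  [0,5] S/(S\PP)   <
    [0,4] N   >
      [0,2] N/(NP\N)   >
        [0,1] "saw" : (N/(NP\N))/PP
        [1,2] "here" : PP
      [2,4] NP\N   <
        [2,3] "idea" : NP
        [3,4] "city" : (NP\N)\NP
    [4,5] "quickly" : (S/(S\PP))\N
  [5,7] S\PP   >
    [5,6] "map" : (S\PP)/S
    [6,7] "that" : S

YES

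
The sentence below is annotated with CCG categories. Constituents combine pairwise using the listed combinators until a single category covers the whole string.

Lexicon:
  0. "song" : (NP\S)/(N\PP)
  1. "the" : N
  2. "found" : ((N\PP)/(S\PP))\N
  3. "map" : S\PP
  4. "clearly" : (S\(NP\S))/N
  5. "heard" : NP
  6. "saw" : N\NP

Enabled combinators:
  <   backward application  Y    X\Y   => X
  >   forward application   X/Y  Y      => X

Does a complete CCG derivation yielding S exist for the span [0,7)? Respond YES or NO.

[0,7] S   <
  [0,4] NP\S   >
    [0,1] "song" : (NP\S)/(N\PP)
    [1,4] N\PP   >
      [1,3] (N\PP)/(S\PP)   <
        [1,2] "the" : N
        [2,3] "found" : ((N\PP)/(S\PP))\N
      [3,4] "map" : S\PP
  [4,7] S\(NP\S)   >
    [4,5] "clearly" : (S\(NP\S))/N
    [5,7] N   <
      [5,6] "heard" : NP
      [6,7] "saw" : N\NP

YES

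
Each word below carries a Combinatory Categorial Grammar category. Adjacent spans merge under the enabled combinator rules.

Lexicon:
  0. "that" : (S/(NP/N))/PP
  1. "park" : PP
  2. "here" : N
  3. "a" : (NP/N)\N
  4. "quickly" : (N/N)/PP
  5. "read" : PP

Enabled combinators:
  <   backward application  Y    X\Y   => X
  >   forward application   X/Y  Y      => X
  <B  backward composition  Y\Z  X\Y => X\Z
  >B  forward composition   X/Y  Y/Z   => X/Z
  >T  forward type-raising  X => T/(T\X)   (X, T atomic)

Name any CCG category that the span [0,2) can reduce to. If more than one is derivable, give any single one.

[0,6] S   >
  [0,2] S/(NP/N)   >
    [0,1] "that" : (S/(NP/N))/PP
    [1,2] "park" : PP
  [2,6] NP/N   >B
    [2,4] NP/N   <
      [2,3] "here" : N
      [3,4] "a" : (NP/N)\N
    [4,6] N/N   >
      [4,5] "quickly" : (N/N)/PP
      [5,6] "read" : PP

S/(NP/N)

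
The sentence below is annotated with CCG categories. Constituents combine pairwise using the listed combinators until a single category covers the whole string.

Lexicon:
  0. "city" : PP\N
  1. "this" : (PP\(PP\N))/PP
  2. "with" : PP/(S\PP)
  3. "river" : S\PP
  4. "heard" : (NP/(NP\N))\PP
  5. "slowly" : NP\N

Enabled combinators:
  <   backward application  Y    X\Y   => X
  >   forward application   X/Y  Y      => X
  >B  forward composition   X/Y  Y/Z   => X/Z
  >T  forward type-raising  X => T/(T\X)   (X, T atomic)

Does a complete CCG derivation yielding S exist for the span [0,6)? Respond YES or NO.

NO

PP\N (PP\(PP\N))/PP PP/(S\PP) S\PP (NP/(NP\N))\PP NP\N
CKY chart[0,6] = {N/(N\NP), NP, NP/(NP\NP), PP/(PP\NP), S/(S\NP)}; S ∉ chart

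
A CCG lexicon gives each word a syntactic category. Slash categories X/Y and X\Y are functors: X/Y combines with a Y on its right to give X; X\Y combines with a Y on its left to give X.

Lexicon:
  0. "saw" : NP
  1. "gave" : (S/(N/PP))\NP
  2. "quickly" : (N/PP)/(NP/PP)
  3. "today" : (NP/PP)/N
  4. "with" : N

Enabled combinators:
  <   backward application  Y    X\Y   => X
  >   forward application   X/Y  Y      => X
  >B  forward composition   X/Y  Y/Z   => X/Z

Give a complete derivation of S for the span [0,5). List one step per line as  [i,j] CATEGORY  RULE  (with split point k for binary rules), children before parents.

[0,1] NP  lex  "saw"
[1,2] (S/(N/PP))\NP  lex  "gave"
[0,2] S/(N/PP)  <  k=1
[2,3] (N/PP)/(NP/PP)  lex  "quickly"
[3,4] (NP/PP)/N  lex  "today"
[4,5] N  lex  "with"
[3,5] NP/PP  >  k=4
[2,5] N/PP  >  k=3
[0,5] S  >  k=2

[0,5] S   >
  [0,2] S/(N/PP)   <
    [0,1] "saw" : NP
    [1,2] "gave" : (S/(N/PP))\NP
  [2,5] N/PP   >
    [2,3] "quickly" : (N/PP)/(NP/PP)
    [3,5] NP/PP   >
      [3,4] "today" : (NP/PP)/N
      [4,5] "with" : N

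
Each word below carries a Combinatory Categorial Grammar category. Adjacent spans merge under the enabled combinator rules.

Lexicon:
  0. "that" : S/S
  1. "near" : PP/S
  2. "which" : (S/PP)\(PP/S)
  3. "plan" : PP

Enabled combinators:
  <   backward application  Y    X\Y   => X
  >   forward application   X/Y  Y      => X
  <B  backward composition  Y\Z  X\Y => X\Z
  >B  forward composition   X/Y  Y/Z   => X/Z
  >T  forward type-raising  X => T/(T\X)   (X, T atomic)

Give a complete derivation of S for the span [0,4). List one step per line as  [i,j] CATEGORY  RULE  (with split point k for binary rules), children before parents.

[0,4] S   >
  [0,3] S/PP   >B
    [0,1] "that" : S/S
    [1,3] S/PP   <
      [1,2] "near" : PP/S
      [2,3] "which" : (S/PP)\(PP/S)
  [3,4] "plan" : PP

[0,1] S/S  lex  "that"
[1,2] PP/S  lex  "near"
[2,3] (S/PP)\(PP/S)  lex  "which"
[1,3] S/PP  <  k=2
[0,3] S/PP  >B  k=1
[3,4] PP  lex  "plan"
[0,4] S  >  k=3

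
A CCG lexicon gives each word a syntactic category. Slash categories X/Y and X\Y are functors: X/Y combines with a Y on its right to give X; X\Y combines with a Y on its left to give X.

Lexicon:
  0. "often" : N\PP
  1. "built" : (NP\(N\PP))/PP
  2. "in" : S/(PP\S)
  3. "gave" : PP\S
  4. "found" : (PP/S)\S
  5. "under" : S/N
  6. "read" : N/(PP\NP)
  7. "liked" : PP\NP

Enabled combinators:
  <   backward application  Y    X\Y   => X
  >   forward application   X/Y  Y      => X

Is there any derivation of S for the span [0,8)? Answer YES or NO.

N\PP (NP\(N\PP))/PP S/(PP\S) PP\S (PP/S)\S S/N N/(PP\NP) PP\NP
CKY chart[0,8] = {NP}; S ∉ chart

NO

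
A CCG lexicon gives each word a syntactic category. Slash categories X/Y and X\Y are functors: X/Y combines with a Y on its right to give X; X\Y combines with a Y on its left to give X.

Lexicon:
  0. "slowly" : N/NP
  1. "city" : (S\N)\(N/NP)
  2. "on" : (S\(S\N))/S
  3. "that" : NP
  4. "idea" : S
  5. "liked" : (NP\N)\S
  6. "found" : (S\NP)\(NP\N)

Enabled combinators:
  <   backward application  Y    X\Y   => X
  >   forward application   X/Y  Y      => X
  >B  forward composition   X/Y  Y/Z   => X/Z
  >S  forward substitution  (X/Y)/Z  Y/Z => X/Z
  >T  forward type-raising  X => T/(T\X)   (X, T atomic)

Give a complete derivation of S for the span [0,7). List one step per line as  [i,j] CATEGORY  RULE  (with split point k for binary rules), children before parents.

[0,1] N/NP  lex  "slowly"
[1,2] (S\N)\(N/NP)  lex  "city"
[0,2] S\N  <  k=1
[2,3] (S\(S\N))/S  lex  "on"
[3,4] NP  lex  "that"
[3,4] S/(S\NP)  >T
[4,5] S  lex  "idea"
[5,6] (NP\N)\S  lex  "liked"
[4,6] NP\N  <  k=5
[6,7] (S\NP)\(NP\N)  lex  "found"
[4,7] S\NP  <  k=6
[3,7] S  >  k=4
[2,7] S\(S\N)  >  k=3
[0,7] S  <  k=2

[0,7] S   <
  [0,2] S\N   <
    [0,1] "slowly" : N/NP
    [1,2] "city" : (S\N)\(N/NP)
  [2,7] S\(S\N)   >
    [2,3] "on" : (S\(S\N))/S
    [3,7] S   >
      [3,4] S/(S\NP)   >T
        [3,4] "that" : NP
      [4,7] S\NP   <
        [4,6] NP\N   <
          [4,5] "idea" : S
          [5,6] "liked" : (NP\N)\S
        [6,7] "found" : (S\NP)\(NP\N)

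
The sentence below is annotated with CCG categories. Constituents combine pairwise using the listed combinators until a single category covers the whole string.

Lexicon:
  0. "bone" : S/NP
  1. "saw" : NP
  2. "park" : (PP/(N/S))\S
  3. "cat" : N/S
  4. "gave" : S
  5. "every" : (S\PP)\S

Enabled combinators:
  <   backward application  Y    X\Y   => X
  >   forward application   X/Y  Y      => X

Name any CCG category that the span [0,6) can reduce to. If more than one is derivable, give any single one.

[0,6] S   <
  [0,4] PP   >
    [0,3] PP/(N/S)   <
      [0,2] S   >
        [0,1] "bone" : S/NP
        [1,2] "saw" : NP
      [2,3] "park" : (PP/(N/S))\S
    [3,4] "cat" : N/S
  [4,6] S\PP   <
    [4,5] "gave" : S
    [5,6] "every" : (S\PP)\S

S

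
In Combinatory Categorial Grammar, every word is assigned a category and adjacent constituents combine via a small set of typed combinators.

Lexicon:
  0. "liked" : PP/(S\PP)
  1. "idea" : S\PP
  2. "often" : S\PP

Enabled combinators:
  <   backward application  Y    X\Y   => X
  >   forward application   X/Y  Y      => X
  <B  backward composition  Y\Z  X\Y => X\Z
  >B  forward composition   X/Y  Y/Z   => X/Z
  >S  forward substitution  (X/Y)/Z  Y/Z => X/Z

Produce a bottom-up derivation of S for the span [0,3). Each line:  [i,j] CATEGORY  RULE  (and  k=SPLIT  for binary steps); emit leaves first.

[0,1] PP/(S\PP)  lex  "liked"
[1,2] S\PP  lex  "idea"
[0,2] PP  >  k=1
[2,3] S\PP  lex  "often"
[0,3] S  <  k=2

[0,3] S   <
  [0,2] PP   >
    [0,1] "liked" : PP/(S\PP)
    [1,2] "idea" : S\PP
  [2,3] "often" : S\PP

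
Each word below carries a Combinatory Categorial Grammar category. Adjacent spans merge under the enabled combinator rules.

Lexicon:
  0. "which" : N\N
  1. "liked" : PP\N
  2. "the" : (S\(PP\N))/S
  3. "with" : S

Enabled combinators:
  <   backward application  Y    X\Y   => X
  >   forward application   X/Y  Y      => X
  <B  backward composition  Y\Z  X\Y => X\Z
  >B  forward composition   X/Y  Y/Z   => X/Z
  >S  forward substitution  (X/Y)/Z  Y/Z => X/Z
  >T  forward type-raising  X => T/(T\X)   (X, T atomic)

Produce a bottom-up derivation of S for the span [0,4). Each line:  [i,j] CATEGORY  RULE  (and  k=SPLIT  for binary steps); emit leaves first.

[0,4] S   <
  [0,2] PP\N   <B
    [0,1] "which" : N\N
    [1,2] "liked" : PP\N
  [2,4] S\(PP\N)   >
    [2,3] "the" : (S\(PP\N))/S
    [3,4] "with" : S

[0,1] N\N  lex  "which"
[1,2] PP\N  lex  "liked"
[0,2] PP\N  <B  k=1
[2,3] (S\(PP\N))/S  lex  "the"
[3,4] S  lex  "with"
[2,4] S\(PP\N)  >  k=3
[0,4] S  <  k=2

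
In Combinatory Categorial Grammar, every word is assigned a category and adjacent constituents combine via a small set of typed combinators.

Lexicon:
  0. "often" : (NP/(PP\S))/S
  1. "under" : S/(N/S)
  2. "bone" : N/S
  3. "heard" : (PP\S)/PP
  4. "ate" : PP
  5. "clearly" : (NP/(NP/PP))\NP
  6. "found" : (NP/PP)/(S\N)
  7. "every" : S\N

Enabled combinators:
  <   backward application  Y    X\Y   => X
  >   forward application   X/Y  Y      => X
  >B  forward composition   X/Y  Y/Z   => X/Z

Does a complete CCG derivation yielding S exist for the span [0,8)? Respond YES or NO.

(NP/(PP\S))/S S/(N/S) N/S (PP\S)/PP PP (NP/(NP/PP))\NP (NP/PP)/(S\N) S\N
CKY chart[0,8] = {NP}; S ∉ chart

NO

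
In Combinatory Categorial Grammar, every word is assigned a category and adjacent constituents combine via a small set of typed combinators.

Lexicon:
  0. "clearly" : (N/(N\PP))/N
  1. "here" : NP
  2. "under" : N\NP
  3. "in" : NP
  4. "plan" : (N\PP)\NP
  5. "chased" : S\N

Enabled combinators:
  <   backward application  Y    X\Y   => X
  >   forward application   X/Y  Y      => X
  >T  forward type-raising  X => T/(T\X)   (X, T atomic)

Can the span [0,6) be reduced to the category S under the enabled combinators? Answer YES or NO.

YES

[0,6] S   <
  [0,5] N   >
    [0,3] N/(N\PP)   >
      [0,1] "clearly" : (N/(N\PP))/N
      [1,3] N   >
        [1,2] N/(N\NP)   >T
          [1,2] "here" : NP
        [2,3] "under" : N\NP
    [3,5] N\PP   <
      [3,4] "in" : NP
      [4,5] "plan" : (N\PP)\NP
  [5,6] "chased" : S\N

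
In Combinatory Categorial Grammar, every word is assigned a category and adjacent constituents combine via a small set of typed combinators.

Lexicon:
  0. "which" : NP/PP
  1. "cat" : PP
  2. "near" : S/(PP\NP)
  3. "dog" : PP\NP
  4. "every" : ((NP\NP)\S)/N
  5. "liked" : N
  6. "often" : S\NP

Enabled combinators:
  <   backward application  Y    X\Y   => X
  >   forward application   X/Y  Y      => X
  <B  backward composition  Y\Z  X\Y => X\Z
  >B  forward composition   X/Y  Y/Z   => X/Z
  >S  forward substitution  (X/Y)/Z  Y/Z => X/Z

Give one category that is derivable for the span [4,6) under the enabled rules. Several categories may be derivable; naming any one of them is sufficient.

(NP\NP)\S

[0,7] S   <
  [0,2] NP   >
    [0,1] "which" : NP/PP
    [1,2] "cat" : PP
  [2,7] S\NP   <B
    [2,6] NP\NP   <
      [2,4] S   >
        [2,3] "near" : S/(PP\NP)
        [3,4] "dog" : PP\NP
      [4,6] (NP\NP)\S   >
        [4,5] "every" : ((NP\NP)\S)/N
        [5,6] "liked" : N
    [6,7] "often" : S\NP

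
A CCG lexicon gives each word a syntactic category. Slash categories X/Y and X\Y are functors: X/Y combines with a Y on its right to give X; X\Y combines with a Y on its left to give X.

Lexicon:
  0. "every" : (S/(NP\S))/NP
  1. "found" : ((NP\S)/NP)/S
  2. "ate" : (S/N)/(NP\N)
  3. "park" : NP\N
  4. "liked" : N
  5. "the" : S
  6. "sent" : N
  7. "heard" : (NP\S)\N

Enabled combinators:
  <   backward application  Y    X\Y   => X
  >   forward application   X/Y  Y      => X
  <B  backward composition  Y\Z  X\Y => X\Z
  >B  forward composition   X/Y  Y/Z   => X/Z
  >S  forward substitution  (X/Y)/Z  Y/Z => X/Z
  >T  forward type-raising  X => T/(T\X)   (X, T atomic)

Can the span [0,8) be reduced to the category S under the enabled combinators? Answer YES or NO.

[0,8] S   >
  [0,5] S/NP   >S
    [0,1] "every" : (S/(NP\S))/NP
    [1,5] (NP\S)/NP   >
      [1,2] "found" : ((NP\S)/NP)/S
      [2,5] S   >
        [2,4] S/N   >
          [2,3] "ate" : (S/N)/(NP\N)
          [3,4] "park" : NP\N
        [4,5] "liked" : N
  [5,8] NP   >
    [5,6] NP/(NP\S)   >T
      [5,6] "the" : S
    [6,8] NP\S   <
      [6,7] "sent" : N
      [7,8] "heard" : (NP\S)\N

YES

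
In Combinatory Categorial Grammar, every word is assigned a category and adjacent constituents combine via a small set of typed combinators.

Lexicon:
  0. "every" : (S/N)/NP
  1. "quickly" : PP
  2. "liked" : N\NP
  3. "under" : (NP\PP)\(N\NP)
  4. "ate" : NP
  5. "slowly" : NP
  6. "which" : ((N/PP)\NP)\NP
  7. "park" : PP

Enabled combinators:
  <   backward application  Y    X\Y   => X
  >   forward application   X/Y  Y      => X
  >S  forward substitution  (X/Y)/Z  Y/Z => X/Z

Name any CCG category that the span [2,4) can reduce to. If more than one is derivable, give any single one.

NP\PP

[0,8] S   >
  [0,4] S/N   >
    [0,1] "every" : (S/N)/NP
    [1,4] NP   <
      [1,2] "quickly" : PP
      [2,4] NP\PP   <
        [2,3] "liked" : N\NP
        [3,4] "under" : (NP\PP)\(N\NP)
  [4,8] N   >
    [4,7] N/PP   <
      [4,5] "ate" : NP
      [5,7] (N/PP)\NP   <
        [5,6] "slowly" : NP
        [6,7] "which" : ((N/PP)\NP)\NP
    [7,8] "park" : PP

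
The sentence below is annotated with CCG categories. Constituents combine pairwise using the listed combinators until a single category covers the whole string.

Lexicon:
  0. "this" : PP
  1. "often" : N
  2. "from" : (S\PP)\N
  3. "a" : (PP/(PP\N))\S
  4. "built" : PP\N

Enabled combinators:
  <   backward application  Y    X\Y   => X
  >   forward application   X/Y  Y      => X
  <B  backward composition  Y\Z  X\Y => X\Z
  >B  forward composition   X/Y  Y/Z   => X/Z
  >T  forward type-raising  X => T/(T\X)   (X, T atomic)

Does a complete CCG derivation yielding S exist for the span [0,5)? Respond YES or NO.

NO

PP N (S\PP)\N (PP/(PP\N))\S PP\N
CKY chart[0,5] = {N/(N\PP), NP/(NP\PP), PP, PP/(PP\PP), S/(S\PP)}; S ∉ chart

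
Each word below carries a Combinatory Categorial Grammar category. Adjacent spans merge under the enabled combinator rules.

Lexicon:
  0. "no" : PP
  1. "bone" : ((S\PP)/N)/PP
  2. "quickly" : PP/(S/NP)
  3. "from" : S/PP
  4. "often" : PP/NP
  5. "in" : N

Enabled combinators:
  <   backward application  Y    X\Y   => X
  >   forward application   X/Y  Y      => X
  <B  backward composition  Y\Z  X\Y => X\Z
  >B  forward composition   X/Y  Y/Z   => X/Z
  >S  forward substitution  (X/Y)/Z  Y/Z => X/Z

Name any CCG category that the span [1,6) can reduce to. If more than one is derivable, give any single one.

[0,6] S   <
  [0,1] "no" : PP
  [1,6] S\PP   >
    [1,5] (S\PP)/N   >
      [1,2] "bone" : ((S\PP)/N)/PP
      [2,5] PP   >
        [2,3] "quickly" : PP/(S/NP)
        [3,5] S/NP   >B
          [3,4] "from" : S/PP
          [4,5] "often" : PP/NP
    [5,6] "in" : N

S\PP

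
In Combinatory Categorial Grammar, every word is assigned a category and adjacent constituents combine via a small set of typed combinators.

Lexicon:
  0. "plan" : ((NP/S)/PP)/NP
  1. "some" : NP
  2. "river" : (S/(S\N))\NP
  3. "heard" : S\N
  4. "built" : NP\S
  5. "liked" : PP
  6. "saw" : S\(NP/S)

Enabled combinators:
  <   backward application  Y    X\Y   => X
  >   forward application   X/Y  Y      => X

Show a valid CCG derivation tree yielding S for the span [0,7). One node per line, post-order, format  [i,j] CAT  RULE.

[0,7] S   <
  [0,6] NP/S   >
    [0,5] (NP/S)/PP   >
      [0,1] "plan" : ((NP/S)/PP)/NP
      [1,5] NP   <
        [1,4] S   >
          [1,3] S/(S\N)   <
            [1,2] "some" : NP
            [2,3] "river" : (S/(S\N))\NP
          [3,4] "heard" : S\N
        [4,5] "built" : NP\S
    [5,6] "liked" : PP
  [6,7] "saw" : S\(NP/S)

[0,1] ((NP/S)/PP)/NP  lex  "plan"
[1,2] NP  lex  "some"
[2,3] (S/(S\N))\NP  lex  "river"
[1,3] S/(S\N)  <  k=2
[3,4] S\N  lex  "heard"
[1,4] S  >  k=3
[4,5] NP\S  lex  "built"
[1,5] NP  <  k=4
[0,5] (NP/S)/PP  >  k=1
[5,6] PP  lex  "liked"
[0,6] NP/S  >  k=5
[6,7] S\(NP/S)  lex  "saw"
[0,7] S  <  k=6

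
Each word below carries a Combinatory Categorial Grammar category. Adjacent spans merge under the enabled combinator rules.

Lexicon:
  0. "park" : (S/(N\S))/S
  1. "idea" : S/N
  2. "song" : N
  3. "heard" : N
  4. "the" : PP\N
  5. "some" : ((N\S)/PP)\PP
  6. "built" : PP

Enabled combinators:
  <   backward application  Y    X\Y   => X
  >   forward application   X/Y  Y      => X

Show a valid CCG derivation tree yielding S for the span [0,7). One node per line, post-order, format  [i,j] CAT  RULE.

[0,7] S   >
  [0,3] S/(N\S)   >
    [0,1] "park" : (S/(N\S))/S
    [1,3] S   >
      [1,2] "idea" : S/N
      [2,3] "song" : N
  [3,7] N\S   >
    [3,6] (N\S)/PP   <
      [3,5] PP   <
        [3,4] "heard" : N
        [4,5] "the" : PP\N
      [5,6] "some" : ((N\S)/PP)\PP
    [6,7] "built" : PP

[0,1] (S/(N\S))/S  lex  "park"
[1,2] S/N  lex  "idea"
[2,3] N  lex  "song"
[1,3] S  >  k=2
[0,3] S/(N\S)  >  k=1
[3,4] N  lex  "heard"
[4,5] PP\N  lex  "the"
[3,5] PP  <  k=4
[5,6] ((N\S)/PP)\PP  lex  "some"
[3,6] (N\S)/PP  <  k=5
[6,7] PP  lex  "built"
[3,7] N\S  >  k=6
[0,7] S  >  k=3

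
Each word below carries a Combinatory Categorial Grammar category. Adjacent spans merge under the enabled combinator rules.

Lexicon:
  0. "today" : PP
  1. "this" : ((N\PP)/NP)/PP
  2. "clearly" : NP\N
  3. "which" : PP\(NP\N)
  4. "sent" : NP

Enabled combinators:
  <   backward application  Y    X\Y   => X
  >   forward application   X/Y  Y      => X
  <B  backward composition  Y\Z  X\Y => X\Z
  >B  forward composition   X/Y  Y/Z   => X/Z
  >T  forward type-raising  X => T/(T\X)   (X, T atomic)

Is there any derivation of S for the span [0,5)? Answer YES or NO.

NO

PP ((N\PP)/NP)/PP NP\N PP\(NP\N) NP
CKY chart[0,5] = {N, N/(NP\NP), N/(N\N), NP/(NP\N), PP/(PP\N), S/(S\N)}; S ∉ chart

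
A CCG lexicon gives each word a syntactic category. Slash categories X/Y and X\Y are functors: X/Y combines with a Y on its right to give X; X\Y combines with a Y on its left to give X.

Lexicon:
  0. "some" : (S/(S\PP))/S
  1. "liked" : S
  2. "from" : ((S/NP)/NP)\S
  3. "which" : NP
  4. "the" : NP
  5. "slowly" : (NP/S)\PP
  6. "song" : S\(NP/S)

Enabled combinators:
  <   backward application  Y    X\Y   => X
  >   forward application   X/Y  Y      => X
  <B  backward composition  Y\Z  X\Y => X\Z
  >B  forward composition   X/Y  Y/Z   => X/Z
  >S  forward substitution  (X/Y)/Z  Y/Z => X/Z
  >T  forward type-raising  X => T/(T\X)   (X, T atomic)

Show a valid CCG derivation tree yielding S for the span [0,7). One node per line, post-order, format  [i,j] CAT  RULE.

[0,1] (S/(S\PP))/S  lex  "some"
[1,2] S  lex  "liked"
[2,3] ((S/NP)/NP)\S  lex  "from"
[1,3] (S/NP)/NP  <  k=2
[3,4] NP  lex  "which"
[1,4] S/NP  >  k=3
[4,5] NP  lex  "the"
[1,5] S  >  k=4
[0,5] S/(S\PP)  >  k=1
[5,6] (NP/S)\PP  lex  "slowly"
[6,7] S\(NP/S)  lex  "song"
[5,7] S\PP  <B  k=6
[0,7] S  >  k=5

[0,7] S   >
  [0,5] S/(S\PP)   >
    [0,1] "some" : (S/(S\PP))/S
    [1,5] S   >
      [1,4] S/NP   >
        [1,3] (S/NP)/NP   <
          [1,2] "liked" : S
          [2,3] "from" : ((S/NP)/NP)\S
        [3,4] "which" : NP
      [4,5] "the" : NP
  [5,7] S\PP   <B
    [5,6] "slowly" : (NP/S)\PP
    [6,7] "song" : S\(NP/S)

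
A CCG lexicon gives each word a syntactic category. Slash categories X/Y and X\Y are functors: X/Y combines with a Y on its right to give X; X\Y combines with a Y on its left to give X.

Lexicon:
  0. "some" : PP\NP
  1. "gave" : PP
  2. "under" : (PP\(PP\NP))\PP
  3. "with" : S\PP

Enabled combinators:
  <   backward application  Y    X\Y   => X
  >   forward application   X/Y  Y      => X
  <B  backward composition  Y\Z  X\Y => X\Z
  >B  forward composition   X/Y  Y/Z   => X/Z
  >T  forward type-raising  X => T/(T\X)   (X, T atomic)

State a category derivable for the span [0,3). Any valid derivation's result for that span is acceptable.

PP

[0,4] S   <
  [0,3] PP   <
    [0,1] "some" : PP\NP
    [1,3] PP\(PP\NP)   <
      [1,2] "gave" : PP
      [2,3] "under" : (PP\(PP\NP))\PP
  [3,4] "with" : S\PP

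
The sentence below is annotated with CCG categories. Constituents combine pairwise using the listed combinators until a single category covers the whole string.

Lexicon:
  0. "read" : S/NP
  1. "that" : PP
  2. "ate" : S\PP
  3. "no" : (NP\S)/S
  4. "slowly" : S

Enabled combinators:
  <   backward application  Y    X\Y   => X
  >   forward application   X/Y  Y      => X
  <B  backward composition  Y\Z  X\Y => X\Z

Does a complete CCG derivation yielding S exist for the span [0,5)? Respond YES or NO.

[0,5] S   >
  [0,1] "read" : S/NP
  [1,5] NP   <
    [1,2] "that" : PP
    [2,5] NP\PP   <B
      [2,3] "ate" : S\PP
      [3,5] NP\S   >
        [3,4] "no" : (NP\S)/S
        [4,5] "slowly" : S

YES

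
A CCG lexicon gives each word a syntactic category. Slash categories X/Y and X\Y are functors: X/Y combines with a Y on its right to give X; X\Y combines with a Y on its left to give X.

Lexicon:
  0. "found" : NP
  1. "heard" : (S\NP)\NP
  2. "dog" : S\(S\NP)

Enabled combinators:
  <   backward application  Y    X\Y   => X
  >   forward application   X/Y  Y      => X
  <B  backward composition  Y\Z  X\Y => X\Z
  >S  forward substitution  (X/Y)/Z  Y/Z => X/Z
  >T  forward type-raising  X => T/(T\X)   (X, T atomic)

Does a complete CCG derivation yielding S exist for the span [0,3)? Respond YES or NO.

[0,3] S   <
  [0,2] S\NP   <
    [0,1] "found" : NP
    [1,2] "heard" : (S\NP)\NP
  [2,3] "dog" : S\(S\NP)

YES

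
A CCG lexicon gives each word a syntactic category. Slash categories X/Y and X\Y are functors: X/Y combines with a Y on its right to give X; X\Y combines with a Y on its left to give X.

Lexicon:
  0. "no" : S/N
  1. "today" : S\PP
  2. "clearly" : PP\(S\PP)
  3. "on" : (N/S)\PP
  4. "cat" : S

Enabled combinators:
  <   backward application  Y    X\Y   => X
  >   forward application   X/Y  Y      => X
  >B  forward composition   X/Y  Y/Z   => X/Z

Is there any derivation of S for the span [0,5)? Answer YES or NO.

[0,5] S   >
  [0,1] "no" : S/N
  [1,5] N   >
    [1,4] N/S   <
      [1,3] PP   <
        [1,2] "today" : S\PP
        [2,3] "clearly" : PP\(S\PP)
      [3,4] "on" : (N/S)\PP
    [4,5] "cat" : S

YES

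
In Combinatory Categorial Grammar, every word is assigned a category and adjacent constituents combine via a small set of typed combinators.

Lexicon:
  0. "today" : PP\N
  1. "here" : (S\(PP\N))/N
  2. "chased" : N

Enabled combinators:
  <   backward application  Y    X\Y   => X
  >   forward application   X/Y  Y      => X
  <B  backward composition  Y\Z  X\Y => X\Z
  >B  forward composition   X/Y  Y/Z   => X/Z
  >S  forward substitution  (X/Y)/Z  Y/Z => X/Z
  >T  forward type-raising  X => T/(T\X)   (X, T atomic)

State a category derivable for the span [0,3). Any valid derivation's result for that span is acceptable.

[0,3] S   <
  [0,1] "today" : PP\N
  [1,3] S\(PP\N)   >
    [1,2] "here" : (S\(PP\N))/N
    [2,3] "chased" : N

S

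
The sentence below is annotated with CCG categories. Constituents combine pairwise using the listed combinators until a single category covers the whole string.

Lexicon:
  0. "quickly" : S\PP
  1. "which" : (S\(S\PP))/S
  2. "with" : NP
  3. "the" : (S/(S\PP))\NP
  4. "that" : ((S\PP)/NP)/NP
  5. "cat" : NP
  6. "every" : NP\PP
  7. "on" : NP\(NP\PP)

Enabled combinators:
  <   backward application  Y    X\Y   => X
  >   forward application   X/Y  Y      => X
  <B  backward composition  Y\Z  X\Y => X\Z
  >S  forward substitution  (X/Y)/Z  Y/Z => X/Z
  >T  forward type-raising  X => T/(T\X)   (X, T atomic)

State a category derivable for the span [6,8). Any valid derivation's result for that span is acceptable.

NP

[0,8] S   <
  [0,1] "quickly" : S\PP
  [1,8] S\(S\PP)   >
    [1,2] "which" : (S\(S\PP))/S
    [2,8] S   >
      [2,4] S/(S\PP)   <
        [2,3] "with" : NP
        [3,4] "the" : (S/(S\PP))\NP
      [4,8] S\PP   >
        [4,6] (S\PP)/NP   >
          [4,5] "that" : ((S\PP)/NP)/NP
          [5,6] "cat" : NP
        [6,8] NP   <
          [6,7] "every" : NP\PP
          [7,8] "on" : NP\(NP\PP)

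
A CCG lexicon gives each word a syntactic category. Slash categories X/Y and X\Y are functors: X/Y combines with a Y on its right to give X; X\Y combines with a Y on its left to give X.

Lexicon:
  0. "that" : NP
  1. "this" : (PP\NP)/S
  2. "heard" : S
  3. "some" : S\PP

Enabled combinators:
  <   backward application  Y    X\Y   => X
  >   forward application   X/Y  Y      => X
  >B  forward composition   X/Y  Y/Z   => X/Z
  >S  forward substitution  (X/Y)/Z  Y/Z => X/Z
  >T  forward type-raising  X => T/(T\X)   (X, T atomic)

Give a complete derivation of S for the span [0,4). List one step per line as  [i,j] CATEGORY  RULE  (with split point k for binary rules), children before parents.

[0,1] NP  lex  "that"
[1,2] (PP\NP)/S  lex  "this"
[2,3] S  lex  "heard"
[1,3] PP\NP  >  k=2
[0,3] PP  <  k=1
[3,4] S\PP  lex  "some"
[0,4] S  <  k=3

[0,4] S   <
  [0,3] PP   <
    [0,1] "that" : NP
    [1,3] PP\NP   >
      [1,2] "this" : (PP\NP)/S
      [2,3] "heard" : S
  [3,4] "some" : S\PP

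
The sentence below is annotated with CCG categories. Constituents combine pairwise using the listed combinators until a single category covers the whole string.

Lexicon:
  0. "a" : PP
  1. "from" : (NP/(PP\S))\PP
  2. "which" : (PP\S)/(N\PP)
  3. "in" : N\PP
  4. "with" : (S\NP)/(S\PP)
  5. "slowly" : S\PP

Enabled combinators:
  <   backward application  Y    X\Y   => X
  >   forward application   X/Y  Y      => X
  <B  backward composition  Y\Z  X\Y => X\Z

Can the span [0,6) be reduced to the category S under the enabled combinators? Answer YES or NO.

[0,6] S   <
  [0,4] NP   >
    [0,2] NP/(PP\S)   <
      [0,1] "a" : PP
      [1,2] "from" : (NP/(PP\S))\PP
    [2,4] PP\S   >
      [2,3] "which" : (PP\S)/(N\PP)
      [3,4] "in" : N\PP
  [4,6] S\NP   >
    [4,5] "with" : (S\NP)/(S\PP)
    [5,6] "slowly" : S\PP

YES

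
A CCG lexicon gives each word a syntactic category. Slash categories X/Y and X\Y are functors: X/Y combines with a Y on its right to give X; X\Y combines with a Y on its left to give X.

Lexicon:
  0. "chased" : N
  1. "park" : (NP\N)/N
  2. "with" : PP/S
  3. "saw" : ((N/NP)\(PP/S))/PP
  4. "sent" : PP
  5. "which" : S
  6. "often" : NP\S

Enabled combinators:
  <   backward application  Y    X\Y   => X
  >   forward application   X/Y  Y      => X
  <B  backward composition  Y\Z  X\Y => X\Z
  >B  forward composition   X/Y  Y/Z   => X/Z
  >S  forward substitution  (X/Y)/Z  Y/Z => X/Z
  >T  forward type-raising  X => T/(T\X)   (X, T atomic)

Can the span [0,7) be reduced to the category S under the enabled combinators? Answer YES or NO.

N (NP\N)/N PP/S ((N/NP)\(PP/S))/PP PP S NP\S
CKY chart[0,7] = {N/(N\NP), NP, NP/(NP\NP), NP/(N\N), PP/(PP\NP), S/(S\NP)}; S ∉ chart

NO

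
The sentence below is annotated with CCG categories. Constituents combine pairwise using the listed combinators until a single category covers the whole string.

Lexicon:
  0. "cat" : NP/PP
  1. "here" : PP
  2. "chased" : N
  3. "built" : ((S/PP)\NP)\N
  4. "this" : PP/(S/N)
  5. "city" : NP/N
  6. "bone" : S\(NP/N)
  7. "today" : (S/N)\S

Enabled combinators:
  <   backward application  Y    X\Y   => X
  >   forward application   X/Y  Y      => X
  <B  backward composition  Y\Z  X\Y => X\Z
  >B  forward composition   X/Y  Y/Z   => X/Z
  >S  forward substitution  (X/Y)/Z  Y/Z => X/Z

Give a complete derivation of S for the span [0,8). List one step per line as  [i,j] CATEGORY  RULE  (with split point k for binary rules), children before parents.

[0,8] S   >
  [0,4] S/PP   <
    [0,2] NP   >
      [0,1] "cat" : NP/PP
      [1,2] "here" : PP
    [2,4] (S/PP)\NP   <
      [2,3] "chased" : N
      [3,4] "built" : ((S/PP)\NP)\N
  [4,8] PP   >
    [4,5] "this" : PP/(S/N)
    [5,8] S/N   <
      [5,7] S   <
        [5,6] "city" : NP/N
        [6,7] "bone" : S\(NP/N)
      [7,8] "today" : (S/N)\S

[0,1] NP/PP  lex  "cat"
[1,2] PP  lex  "here"
[0,2] NP  >  k=1
[2,3] N  lex  "chased"
[3,4] ((S/PP)\NP)\N  lex  "built"
[2,4] (S/PP)\NP  <  k=3
[0,4] S/PP  <  k=2
[4,5] PP/(S/N)  lex  "this"
[5,6] NP/N  lex  "city"
[6,7] S\(NP/N)  lex  "bone"
[5,7] S  <  k=6
[7,8] (S/N)\S  lex  "today"
[5,8] S/N  <  k=7
[4,8] PP  >  k=5
[0,8] S  >  k=4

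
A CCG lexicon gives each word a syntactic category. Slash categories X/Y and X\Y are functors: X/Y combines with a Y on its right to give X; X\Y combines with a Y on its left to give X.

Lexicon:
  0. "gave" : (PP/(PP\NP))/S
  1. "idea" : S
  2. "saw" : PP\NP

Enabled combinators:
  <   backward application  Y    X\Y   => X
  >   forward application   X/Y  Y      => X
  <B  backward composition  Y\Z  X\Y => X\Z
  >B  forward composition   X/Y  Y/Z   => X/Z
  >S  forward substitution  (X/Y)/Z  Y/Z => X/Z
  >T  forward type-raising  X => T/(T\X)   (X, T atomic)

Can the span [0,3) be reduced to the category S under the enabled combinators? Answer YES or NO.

(PP/(PP\NP))/S S PP\NP
CKY chart[0,3] = {N/(N\PP), NP/(NP\PP), PP, PP/(PP\PP), S/(S\PP)}; S ∉ chart

NO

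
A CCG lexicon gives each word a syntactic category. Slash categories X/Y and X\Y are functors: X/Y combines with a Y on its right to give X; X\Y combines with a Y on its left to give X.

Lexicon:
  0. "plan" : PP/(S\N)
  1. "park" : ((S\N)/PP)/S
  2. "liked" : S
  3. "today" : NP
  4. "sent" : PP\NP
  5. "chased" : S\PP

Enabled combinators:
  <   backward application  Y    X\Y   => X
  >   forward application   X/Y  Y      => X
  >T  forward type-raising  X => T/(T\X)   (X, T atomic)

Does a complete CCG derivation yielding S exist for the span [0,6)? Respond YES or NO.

[0,6] S   <
  [0,5] PP   >
    [0,1] "plan" : PP/(S\N)
    [1,5] S\N   >
      [1,3] (S\N)/PP   >
        [1,2] "park" : ((S\N)/PP)/S
        [2,3] "liked" : S
      [3,5] PP   >
        [3,4] PP/(PP\NP)   >T
          [3,4] "today" : NP
        [4,5] "sent" : PP\NP
  [5,6] "chased" : S\PP

YES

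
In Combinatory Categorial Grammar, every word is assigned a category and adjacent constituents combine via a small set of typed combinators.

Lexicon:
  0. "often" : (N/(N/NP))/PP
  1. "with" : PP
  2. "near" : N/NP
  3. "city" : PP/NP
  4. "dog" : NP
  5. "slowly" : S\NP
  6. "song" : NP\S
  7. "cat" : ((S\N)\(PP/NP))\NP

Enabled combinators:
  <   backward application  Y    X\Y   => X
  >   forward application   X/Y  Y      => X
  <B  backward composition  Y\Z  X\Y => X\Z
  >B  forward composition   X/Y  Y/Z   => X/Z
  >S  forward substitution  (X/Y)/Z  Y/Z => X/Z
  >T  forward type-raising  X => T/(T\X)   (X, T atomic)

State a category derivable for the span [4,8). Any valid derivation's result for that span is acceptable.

[0,8] S   <
  [0,3] N   >
    [0,2] N/(N/NP)   >
      [0,1] "often" : (N/(N/NP))/PP
      [1,2] "with" : PP
    [2,3] "near" : N/NP
  [3,8] S\N   <
    [3,4] "city" : PP/NP
    [4,8] (S\N)\(PP/NP)   <
      [4,7] NP   <
        [4,6] S   >
          [4,5] S/(S\NP)   >T
            [4,5] "dog" : NP
          [5,6] "slowly" : S\NP
        [6,7] "song" : NP\S
      [7,8] "cat" : ((S\N)\(PP/NP))\NP

(S\N)\(PP/NP)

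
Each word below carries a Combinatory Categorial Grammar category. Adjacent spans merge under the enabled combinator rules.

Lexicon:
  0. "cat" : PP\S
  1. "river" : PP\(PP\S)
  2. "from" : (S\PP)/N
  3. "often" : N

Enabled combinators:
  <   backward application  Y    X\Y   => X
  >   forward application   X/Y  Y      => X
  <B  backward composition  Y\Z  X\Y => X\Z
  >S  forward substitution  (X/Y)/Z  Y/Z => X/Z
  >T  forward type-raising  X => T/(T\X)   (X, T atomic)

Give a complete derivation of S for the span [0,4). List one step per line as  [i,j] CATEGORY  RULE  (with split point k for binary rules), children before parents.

[0,1] PP\S  lex  "cat"
[1,2] PP\(PP\S)  lex  "river"
[0,2] PP  <  k=1
[2,3] (S\PP)/N  lex  "from"
[3,4] N  lex  "often"
[2,4] S\PP  >  k=3
[0,4] S  <  k=2

[0,4] S   <
  [0,2] PP   <
    [0,1] "cat" : PP\S
    [1,2] "river" : PP\(PP\S)
  [2,4] S\PP   >
    [2,3] "from" : (S\PP)/N
    [3,4] "often" : N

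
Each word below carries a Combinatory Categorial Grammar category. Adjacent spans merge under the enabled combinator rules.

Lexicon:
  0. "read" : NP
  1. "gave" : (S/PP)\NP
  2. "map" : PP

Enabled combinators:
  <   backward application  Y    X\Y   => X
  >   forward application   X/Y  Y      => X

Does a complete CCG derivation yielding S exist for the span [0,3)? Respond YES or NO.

[0,3] S   >
  [0,2] S/PP   <
    [0,1] "read" : NP
    [1,2] "gave" : (S/PP)\NP
  [2,3] "map" : PP

YES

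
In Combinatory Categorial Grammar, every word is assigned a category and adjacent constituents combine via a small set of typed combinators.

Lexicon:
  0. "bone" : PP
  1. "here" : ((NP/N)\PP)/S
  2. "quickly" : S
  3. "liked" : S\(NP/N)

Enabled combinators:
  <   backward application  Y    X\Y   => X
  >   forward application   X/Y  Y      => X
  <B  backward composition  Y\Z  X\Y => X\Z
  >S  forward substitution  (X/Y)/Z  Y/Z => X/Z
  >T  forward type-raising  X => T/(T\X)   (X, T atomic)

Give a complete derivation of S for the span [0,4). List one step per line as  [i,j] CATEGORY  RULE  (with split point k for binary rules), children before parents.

[0,1] PP  lex  "bone"
[1,2] ((NP/N)\PP)/S  lex  "here"
[2,3] S  lex  "quickly"
[1,3] (NP/N)\PP  >  k=2
[3,4] S\(NP/N)  lex  "liked"
[1,4] S\PP  <B  k=3
[0,4] S  <  k=1

[0,4] S   <
  [0,1] "bone" : PP
  [1,4] S\PP   <B
    [1,3] (NP/N)\PP   >
      [1,2] "here" : ((NP/N)\PP)/S
      [2,3] "quickly" : S
    [3,4] "liked" : S\(NP/N)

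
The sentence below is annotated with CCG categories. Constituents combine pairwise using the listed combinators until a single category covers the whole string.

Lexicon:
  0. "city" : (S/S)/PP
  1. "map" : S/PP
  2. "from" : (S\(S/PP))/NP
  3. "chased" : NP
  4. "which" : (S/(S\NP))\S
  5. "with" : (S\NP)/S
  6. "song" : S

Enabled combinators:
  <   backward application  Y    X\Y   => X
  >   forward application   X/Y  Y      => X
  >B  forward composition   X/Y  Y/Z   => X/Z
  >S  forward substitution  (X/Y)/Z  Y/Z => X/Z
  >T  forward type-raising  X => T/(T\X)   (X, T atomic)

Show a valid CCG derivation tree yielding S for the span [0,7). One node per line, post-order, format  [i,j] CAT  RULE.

[0,7] S   >
  [0,5] S/(S\NP)   <
    [0,4] S   <
      [0,2] S/PP   >S
        [0,1] "city" : (S/S)/PP
        [1,2] "map" : S/PP
      [2,4] S\(S/PP)   >
        [2,3] "from" : (S\(S/PP))/NP
        [3,4] "chased" : NP
    [4,5] "which" : (S/(S\NP))\S
  [5,7] S\NP   >
    [5,6] "with" : (S\NP)/S
    [6,7] "song" : S

[0,1] (S/S)/PP  lex  "city"
[1,2] S/PP  lex  "map"
[0,2] S/PP  >S  k=1
[2,3] (S\(S/PP))/NP  lex  "from"
[3,4] NP  lex  "chased"
[2,4] S\(S/PP)  >  k=3
[0,4] S  <  k=2
[4,5] (S/(S\NP))\S  lex  "which"
[0,5] S/(S\NP)  <  k=4
[5,6] (S\NP)/S  lex  "with"
[6,7] S  lex  "song"
[5,7] S\NP  >  k=6
[0,7] S  >  k=5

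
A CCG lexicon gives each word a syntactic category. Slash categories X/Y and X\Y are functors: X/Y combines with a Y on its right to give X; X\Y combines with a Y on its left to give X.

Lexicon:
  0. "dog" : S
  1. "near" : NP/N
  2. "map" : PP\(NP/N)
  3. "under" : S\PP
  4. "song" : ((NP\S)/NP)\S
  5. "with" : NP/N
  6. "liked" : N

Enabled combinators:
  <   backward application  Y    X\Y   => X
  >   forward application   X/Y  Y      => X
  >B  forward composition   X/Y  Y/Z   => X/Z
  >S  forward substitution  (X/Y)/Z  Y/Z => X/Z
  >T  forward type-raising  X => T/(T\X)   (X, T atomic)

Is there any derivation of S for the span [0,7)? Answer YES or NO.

S NP/N PP\(NP/N) S\PP ((NP\S)/NP)\S NP/N N
CKY chart[0,7] = {N/(N\NP), NP, NP/(NP\NP), NP/(N\N), PP/(PP\NP), S/(S\NP)}; S ∉ chart

NO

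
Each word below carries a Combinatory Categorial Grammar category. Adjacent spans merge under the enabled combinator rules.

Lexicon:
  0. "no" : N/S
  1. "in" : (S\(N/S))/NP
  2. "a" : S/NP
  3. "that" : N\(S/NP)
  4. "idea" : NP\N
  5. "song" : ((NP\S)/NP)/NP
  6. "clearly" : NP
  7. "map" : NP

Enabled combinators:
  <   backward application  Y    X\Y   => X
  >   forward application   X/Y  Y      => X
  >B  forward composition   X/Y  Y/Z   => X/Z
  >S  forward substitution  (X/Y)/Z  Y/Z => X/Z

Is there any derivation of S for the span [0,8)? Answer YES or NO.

N/S (S\(N/S))/NP S/NP N\(S/NP) NP\N ((NP\S)/NP)/NP NP NP
CKY chart[0,8] = {NP}; S ∉ chart

NO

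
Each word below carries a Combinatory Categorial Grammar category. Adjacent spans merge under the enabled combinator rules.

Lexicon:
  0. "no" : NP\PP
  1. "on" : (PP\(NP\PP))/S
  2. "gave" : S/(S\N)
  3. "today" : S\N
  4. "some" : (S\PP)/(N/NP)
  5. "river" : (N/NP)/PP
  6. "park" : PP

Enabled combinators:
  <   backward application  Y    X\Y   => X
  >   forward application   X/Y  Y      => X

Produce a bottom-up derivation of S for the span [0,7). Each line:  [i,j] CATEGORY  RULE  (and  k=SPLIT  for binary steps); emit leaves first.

[0,7] S   <
  [0,4] PP   <
    [0,1] "no" : NP\PP
    [1,4] PP\(NP\PP)   >
      [1,2] "on" : (PP\(NP\PP))/S
      [2,4] S   >
        [2,3] "gave" : S/(S\N)
        [3,4] "today" : S\N
  [4,7] S\PP   >
    [4,5] "some" : (S\PP)/(N/NP)
    [5,7] N/NP   >
      [5,6] "river" : (N/NP)/PP
      [6,7] "park" : PP

[0,1] NP\PP  lex  "no"
[1,2] (PP\(NP\PP))/S  lex  "on"
[2,3] S/(S\N)  lex  "gave"
[3,4] S\N  lex  "today"
[2,4] S  >  k=3
[1,4] PP\(NP\PP)  >  k=2
[0,4] PP  <  k=1
[4,5] (S\PP)/(N/NP)  lex  "some"
[5,6] (N/NP)/PP  lex  "river"
[6,7] PP  lex  "park"
[5,7] N/NP  >  k=6
[4,7] S\PP  >  k=5
[0,7] S  <  k=4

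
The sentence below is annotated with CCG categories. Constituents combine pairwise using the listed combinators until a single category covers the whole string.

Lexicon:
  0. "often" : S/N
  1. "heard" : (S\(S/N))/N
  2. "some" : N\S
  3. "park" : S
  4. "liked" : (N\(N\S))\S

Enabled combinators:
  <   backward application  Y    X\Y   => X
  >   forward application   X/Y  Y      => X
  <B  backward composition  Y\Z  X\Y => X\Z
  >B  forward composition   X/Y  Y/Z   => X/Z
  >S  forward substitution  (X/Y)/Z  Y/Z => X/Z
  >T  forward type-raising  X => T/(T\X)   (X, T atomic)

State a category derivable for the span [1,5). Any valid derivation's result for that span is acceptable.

[0,5] S   <
  [0,1] "often" : S/N
  [1,5] S\(S/N)   >
    [1,2] "heard" : (S\(S/N))/N
    [2,5] N   <
      [2,3] "some" : N\S
      [3,5] N\(N\S)   <
        [3,4] "park" : S
        [4,5] "liked" : (N\(N\S))\S

S\(S/N)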